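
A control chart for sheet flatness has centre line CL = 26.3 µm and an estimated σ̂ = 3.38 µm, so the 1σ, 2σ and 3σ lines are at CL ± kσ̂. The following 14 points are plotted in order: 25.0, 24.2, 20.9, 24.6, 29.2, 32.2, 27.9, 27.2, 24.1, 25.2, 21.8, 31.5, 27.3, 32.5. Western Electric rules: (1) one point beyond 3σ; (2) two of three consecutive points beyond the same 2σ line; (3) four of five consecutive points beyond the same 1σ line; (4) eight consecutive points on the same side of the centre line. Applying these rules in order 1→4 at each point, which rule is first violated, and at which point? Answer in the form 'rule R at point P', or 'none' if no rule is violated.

Zone of each point (C = within 1σ̂, B = 1σ̂–2σ̂, A = 2σ̂–3σ̂, * = beyond 3σ̂; sign = side of CL): 1:-C, 2:-C, 3:-B, 4:-C, 5:+C, 6:+B, 7:+C, 8:+C, 9:-C, 10:-C, 11:-B, 12:+B, 13:+C, 14:+B
No rule fires across all 14 points.

none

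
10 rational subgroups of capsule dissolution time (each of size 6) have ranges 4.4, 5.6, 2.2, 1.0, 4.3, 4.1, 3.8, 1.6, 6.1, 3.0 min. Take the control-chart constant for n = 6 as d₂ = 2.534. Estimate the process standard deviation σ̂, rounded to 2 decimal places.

R̄ = (4.4 + 5.6 + 2.2 + 1.0 + 4.3 + 4.1 + 3.8 + 1.6 + 6.1 + 3.0) / 10 = 3.6100
σ̂ = R̄ / d₂ = 3.6100 / 2.534 = 1.4246

1.42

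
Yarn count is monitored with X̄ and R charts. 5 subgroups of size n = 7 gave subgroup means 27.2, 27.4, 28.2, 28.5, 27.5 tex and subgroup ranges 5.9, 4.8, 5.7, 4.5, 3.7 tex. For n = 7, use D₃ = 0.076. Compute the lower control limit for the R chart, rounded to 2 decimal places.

0.37

R̄ = (5.9 + 4.8 + 5.7 + 4.5 + 3.7) / 5 = 24.6000 / 5 = 4.9200
LCL_R = D₃·R̄ = 0.076 × 4.9200 = 0.3739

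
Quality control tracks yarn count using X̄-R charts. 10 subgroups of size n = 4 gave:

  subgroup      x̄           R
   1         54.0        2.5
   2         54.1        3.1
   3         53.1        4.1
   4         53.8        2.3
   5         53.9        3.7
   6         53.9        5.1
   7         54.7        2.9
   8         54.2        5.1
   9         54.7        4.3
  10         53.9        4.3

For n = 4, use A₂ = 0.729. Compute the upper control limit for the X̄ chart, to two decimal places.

X̄̄ = (54.0 + 54.1 + 53.1 + 53.8 + 53.9 + 53.9 + 54.7 + 54.2 + 54.7 + 53.9) / 10 = 540.3000 / 10 = 54.0300
R̄ = (2.5 + 3.1 + 4.1 + 2.3 + 3.7 + 5.1 + 2.9 + 5.1 + 4.3 + 4.3) / 10 = 37.4000 / 10 = 3.7400
UCL = X̄̄ + A₂·R̄ = 54.0300 + 0.729 × 3.7400 = 56.7565

56.76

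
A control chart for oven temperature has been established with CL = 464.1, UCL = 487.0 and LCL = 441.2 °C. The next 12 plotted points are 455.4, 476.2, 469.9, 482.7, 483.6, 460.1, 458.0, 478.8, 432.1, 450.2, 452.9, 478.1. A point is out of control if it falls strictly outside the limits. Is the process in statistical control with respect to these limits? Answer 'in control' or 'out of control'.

out of control

Compare each point to [441.2, 487.0]: sample 9 = 432.1 < LCL.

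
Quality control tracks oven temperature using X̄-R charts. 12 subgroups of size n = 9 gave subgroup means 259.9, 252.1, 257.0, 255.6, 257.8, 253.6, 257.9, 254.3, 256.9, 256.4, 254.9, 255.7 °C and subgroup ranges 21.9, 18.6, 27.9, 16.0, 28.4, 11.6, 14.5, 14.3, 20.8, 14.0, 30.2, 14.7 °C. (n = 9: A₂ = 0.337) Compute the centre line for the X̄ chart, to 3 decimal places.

X̄̄ = (259.9 + 252.1 + 257.0 + 255.6 + 257.8 + 253.6 + 257.9 + 254.3 + 256.9 + 256.4 + 254.9 + 255.7) / 12 = 3072.1000 / 12 = 256.0083
CL = X̄̄ = 256.0083

256.008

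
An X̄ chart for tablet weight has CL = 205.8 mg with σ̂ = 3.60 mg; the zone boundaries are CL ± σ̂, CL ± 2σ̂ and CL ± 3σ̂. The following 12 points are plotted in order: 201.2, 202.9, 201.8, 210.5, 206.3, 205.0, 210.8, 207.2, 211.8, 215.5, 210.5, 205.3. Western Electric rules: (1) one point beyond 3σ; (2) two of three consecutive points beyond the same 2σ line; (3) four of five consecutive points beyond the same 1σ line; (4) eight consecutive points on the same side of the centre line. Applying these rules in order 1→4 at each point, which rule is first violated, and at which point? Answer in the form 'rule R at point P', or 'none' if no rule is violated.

rule 3 at point 11

Zone of each point (C = within 1σ̂, B = 1σ̂–2σ̂, A = 2σ̂–3σ̂, * = beyond 3σ̂; sign = side of CL): 1:-B, 2:-C, 3:-B, 4:+B, 5:+C, 6:-C, 7:+B, 8:+C, 9:+B, 10:+A, 11:+B, 12:-C
Rule 3 (four of five consecutive points beyond the same 1σ limit) is satisfied at point 11.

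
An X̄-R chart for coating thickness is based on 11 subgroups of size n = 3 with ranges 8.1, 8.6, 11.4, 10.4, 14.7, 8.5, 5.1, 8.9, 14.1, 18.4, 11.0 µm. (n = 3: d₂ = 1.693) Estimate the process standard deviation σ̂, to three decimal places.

6.401

R̄ = (8.1 + 8.6 + 11.4 + 10.4 + 14.7 + 8.5 + 5.1 + 8.9 + 14.1 + 18.4 + 11.0) / 11 = 10.8364
σ̂ = R̄ / d₂ = 10.8364 / 1.693 = 6.4007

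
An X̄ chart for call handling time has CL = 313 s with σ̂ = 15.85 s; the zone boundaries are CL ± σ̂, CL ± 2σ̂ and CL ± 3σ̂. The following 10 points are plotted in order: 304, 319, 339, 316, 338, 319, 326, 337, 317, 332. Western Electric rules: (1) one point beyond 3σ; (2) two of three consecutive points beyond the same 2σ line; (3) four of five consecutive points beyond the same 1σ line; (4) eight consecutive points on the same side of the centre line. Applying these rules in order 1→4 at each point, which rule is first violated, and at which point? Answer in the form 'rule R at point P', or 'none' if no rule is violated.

Zone of each point (C = within 1σ̂, B = 1σ̂–2σ̂, A = 2σ̂–3σ̂, * = beyond 3σ̂; sign = side of CL): 1:-C, 2:+C, 3:+B, 4:+C, 5:+B, 6:+C, 7:+C, 8:+B, 9:+C, 10:+B
Rule 4 (eight consecutive points on the same side of the centre line) is satisfied at point 9.

rule 4 at point 9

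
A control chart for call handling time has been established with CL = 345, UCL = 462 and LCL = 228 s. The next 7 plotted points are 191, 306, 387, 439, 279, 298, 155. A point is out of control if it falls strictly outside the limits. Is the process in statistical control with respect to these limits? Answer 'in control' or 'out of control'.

Compare each point to [228, 462]: sample 1 = 191 < LCL; sample 7 = 155 < LCL.

out of control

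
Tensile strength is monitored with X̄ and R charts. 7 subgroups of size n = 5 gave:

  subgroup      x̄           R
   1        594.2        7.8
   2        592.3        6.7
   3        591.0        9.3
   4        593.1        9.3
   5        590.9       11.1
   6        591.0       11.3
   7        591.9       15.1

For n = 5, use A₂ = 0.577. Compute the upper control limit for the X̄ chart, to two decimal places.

X̄̄ = (594.2 + 592.3 + 591.0 + 593.1 + 590.9 + 591.0 + 591.9) / 7 = 4144.4000 / 7 = 592.0571
R̄ = (7.8 + 6.7 + 9.3 + 9.3 + 11.1 + 11.3 + 15.1) / 7 = 70.6000 / 7 = 10.0857
UCL = X̄̄ + A₂·R̄ = 592.0571 + 0.577 × 10.0857 = 597.8766

597.88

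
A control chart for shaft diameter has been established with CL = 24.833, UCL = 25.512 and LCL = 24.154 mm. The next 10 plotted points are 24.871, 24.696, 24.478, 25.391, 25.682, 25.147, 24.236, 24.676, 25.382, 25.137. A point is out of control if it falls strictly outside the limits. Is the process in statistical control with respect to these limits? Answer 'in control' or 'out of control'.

out of control

Compare each point to [24.154, 25.512]: sample 5 = 25.682 > UCL.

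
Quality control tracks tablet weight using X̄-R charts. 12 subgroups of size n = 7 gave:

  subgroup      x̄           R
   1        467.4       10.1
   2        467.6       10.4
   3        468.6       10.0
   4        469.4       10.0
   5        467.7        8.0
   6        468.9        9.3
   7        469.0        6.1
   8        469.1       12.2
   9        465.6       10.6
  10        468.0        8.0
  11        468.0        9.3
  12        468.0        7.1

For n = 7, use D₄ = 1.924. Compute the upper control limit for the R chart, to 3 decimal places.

17.813

R̄ = (10.1 + 10.4 + 10.0 + 10.0 + 8.0 + 9.3 + 6.1 + 12.2 + 10.6 + 8.0 + 9.3 + 7.1) / 12 = 111.1000 / 12 = 9.2583
UCL_R = D₄·R̄ = 1.924 × 9.2583 = 17.8130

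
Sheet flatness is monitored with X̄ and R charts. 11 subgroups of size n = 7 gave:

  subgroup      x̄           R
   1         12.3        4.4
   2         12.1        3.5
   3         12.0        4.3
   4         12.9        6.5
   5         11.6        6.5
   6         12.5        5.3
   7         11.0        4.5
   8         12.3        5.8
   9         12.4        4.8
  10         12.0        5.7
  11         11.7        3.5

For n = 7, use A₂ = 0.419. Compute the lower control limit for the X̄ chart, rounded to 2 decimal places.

X̄̄ = (12.3 + 12.1 + 12.0 + 12.9 + 11.6 + 12.5 + 11.0 + 12.3 + 12.4 + 12.0 + 11.7) / 11 = 132.8000 / 11 = 12.0727
R̄ = (4.4 + 3.5 + 4.3 + 6.5 + 6.5 + 5.3 + 4.5 + 5.8 + 4.8 + 5.7 + 3.5) / 11 = 54.8000 / 11 = 4.9818
LCL = X̄̄ − A₂·R̄ = 12.0727 − 0.419 × 4.9818 = 9.9853

9.99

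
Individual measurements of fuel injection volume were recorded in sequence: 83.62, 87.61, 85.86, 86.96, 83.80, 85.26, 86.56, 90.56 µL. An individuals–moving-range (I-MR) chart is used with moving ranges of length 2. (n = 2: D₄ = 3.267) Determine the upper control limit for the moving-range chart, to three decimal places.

Moving ranges: 3.99, 1.75, 1.10, 3.16, 1.46, 1.30, 4.00; M̄R̄ = 16.7600 / 7 = 2.3943
UCL_MR = D₄·M̄R̄ = 3.267 × 2.3943 = 7.8221

7.822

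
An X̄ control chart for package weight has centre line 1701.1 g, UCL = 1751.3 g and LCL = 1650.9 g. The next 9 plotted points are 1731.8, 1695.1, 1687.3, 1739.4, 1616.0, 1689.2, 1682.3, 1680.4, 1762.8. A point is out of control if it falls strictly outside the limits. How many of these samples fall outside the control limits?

Compare each point to [1650.9, 1751.3]: sample 5 = 1616.0 < LCL; sample 9 = 1762.8 > UCL.

2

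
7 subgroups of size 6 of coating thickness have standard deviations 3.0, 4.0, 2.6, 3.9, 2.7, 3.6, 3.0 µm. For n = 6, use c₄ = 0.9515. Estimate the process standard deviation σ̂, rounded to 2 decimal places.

s̄ = (3.0 + 4.0 + 2.6 + 3.9 + 2.7 + 3.6 + 3.0) / 7 = 3.2571
σ̂ = s̄ / c₄ = 3.2571 / 0.9515 = 3.4232

3.42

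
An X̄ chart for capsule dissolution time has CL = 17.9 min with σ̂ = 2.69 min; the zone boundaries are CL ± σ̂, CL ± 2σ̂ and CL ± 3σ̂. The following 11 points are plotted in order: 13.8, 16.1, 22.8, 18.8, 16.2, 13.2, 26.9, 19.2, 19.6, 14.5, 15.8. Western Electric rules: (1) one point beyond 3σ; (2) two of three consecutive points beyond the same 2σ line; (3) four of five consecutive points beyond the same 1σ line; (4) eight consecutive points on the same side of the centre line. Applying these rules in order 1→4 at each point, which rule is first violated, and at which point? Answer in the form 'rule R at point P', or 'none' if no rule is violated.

Zone of each point (C = within 1σ̂, B = 1σ̂–2σ̂, A = 2σ̂–3σ̂, * = beyond 3σ̂; sign = side of CL): 1:-B, 2:-C, 3:+B, 4:+C, 5:-C, 6:-B, 7:+*, 8:+C, 9:+C, 10:-B, 11:-C
Rule 1 (one point beyond the 3σ limits) is satisfied at point 7.

rule 1 at point 7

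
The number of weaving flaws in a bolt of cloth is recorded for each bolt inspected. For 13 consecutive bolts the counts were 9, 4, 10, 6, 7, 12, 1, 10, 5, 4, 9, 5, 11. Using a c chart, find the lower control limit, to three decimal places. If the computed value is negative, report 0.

0.000

c̄ = (9 + 4 + 10 + 6 + 7 + 12 + 1 + 10 + 5 + 4 + 9 + 5 + 11) / 13 = 93 / 13 = 7.1538
LCL = c̄ − 3√c̄ = 7.1538 − 3 × 2.6747 = -0.8702 → 0 (cannot be negative)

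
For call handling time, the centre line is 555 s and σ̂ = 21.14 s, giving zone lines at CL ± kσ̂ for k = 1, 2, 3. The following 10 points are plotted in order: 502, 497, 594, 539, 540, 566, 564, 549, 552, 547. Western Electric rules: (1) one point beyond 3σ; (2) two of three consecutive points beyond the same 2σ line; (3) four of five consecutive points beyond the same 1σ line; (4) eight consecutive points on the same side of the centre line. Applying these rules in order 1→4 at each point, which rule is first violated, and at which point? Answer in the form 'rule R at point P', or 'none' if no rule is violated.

rule 2 at point 2

Zone of each point (C = within 1σ̂, B = 1σ̂–2σ̂, A = 2σ̂–3σ̂, * = beyond 3σ̂; sign = side of CL): 1:-A, 2:-A, 3:+B, 4:-C, 5:-C, 6:+C, 7:+C, 8:-C, 9:-C, 10:-C
Rule 2 (two of three consecutive points beyond the same 2σ limit) is satisfied at point 2.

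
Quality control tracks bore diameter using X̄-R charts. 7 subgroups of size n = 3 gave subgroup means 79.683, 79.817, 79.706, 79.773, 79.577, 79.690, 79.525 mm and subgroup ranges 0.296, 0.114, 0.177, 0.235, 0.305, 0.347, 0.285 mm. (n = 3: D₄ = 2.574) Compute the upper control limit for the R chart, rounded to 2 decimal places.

0.65

R̄ = (0.296 + 0.114 + 0.177 + 0.235 + 0.305 + 0.347 + 0.285) / 7 = 1.7590 / 7 = 0.2513
UCL_R = D₄·R̄ = 2.574 × 0.2513 = 0.6468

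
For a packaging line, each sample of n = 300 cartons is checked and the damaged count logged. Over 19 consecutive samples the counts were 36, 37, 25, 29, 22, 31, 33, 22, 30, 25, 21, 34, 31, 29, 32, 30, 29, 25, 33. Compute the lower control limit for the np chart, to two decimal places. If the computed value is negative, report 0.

p̄ = Σdᵢ / (k·n) = 554 / (19 × 300) = 0.09719
LCL = np̄ − 3·√(np̄(1−p̄)) = 29.1579 − 3 × 5.1307 = 13.7658

13.77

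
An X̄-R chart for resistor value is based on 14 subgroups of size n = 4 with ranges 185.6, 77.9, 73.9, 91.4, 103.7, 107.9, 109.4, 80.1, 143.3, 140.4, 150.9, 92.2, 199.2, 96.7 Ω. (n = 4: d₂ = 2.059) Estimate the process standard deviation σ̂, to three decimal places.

R̄ = (185.6 + 77.9 + 73.9 + 91.4 + 103.7 + 107.9 + 109.4 + 80.1 + 143.3 + 140.4 + 150.9 + 92.2 + 199.2 + 96.7) / 14 = 118.0429
σ̂ = R̄ / d₂ = 118.0429 / 2.059 = 57.3302

57.330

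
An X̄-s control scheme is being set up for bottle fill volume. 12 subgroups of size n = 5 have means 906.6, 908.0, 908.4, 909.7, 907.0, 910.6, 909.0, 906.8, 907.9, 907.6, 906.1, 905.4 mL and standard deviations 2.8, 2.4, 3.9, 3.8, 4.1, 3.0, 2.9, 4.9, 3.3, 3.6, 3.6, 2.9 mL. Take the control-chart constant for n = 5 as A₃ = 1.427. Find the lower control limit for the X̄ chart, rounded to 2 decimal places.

902.86

X̄̄ = (906.6 + 908.0 + 908.4 + 909.7 + 907.0 + 910.6 + 909.0 + 906.8 + 907.9 + 907.6 + 906.1 + 905.4) / 12 = 907.7583
s̄ = (2.8 + 2.4 + 3.9 + 3.8 + 4.1 + 3.0 + 2.9 + 4.9 + 3.3 + 3.6 + 3.6 + 2.9) / 12 = 3.4333
LCL = X̄̄ − A₃·s̄ = 907.7583 − 1.427 × 3.4333 = 902.8590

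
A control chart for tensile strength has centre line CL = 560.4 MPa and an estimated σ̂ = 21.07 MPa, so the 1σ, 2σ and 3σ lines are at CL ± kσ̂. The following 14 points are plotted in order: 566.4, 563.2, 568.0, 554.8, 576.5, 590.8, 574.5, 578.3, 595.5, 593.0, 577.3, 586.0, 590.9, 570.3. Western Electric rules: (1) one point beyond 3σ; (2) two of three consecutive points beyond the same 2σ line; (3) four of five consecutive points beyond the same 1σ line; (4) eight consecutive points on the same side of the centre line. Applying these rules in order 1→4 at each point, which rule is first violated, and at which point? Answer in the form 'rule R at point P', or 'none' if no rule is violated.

rule 4 at point 12

Zone of each point (C = within 1σ̂, B = 1σ̂–2σ̂, A = 2σ̂–3σ̂, * = beyond 3σ̂; sign = side of CL): 1:+C, 2:+C, 3:+C, 4:-C, 5:+C, 6:+B, 7:+C, 8:+C, 9:+B, 10:+B, 11:+C, 12:+B, 13:+B, 14:+C
Rule 4 (eight consecutive points on the same side of the centre line) is satisfied at point 12.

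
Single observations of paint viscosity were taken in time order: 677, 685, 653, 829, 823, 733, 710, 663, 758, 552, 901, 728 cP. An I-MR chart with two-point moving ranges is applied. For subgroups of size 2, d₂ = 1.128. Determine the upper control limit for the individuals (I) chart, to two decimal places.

1017.34

X̄ = (677 + 685 + 653 + 829 + 823 + 733 + 710 + 663 + 758 + 552 + 901 + 728) / 12 = 726.0000
Moving ranges: 8, 32, 176, 6, 90, 23, 47, 95, 206, 349, 173; M̄R̄ = 1205.0000 / 11 = 109.5455
UCL = X̄ + 3·M̄R̄/d₂ = 726.0000 + 3 × 109.5455 / 1.128 = 1017.3443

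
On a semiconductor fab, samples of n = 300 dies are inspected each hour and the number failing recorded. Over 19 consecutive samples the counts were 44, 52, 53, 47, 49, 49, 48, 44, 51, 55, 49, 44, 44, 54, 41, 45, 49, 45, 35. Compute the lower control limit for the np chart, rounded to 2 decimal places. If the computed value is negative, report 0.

p̄ = Σdᵢ / (k·n) = 898 / (19 × 300) = 0.15754
LCL = np̄ − 3·√(np̄(1−p̄)) = 47.2632 − 3 × 6.3101 = 28.3329

28.33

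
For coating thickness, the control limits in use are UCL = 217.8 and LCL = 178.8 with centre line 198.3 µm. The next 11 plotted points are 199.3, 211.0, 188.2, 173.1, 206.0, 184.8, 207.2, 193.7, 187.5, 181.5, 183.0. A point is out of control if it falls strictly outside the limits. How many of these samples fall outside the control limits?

1

Compare each point to [178.8, 217.8]: sample 4 = 173.1 < LCL.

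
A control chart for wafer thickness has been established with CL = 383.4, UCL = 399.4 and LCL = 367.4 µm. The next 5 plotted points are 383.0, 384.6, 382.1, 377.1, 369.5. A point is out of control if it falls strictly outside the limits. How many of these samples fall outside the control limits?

All 5 points lie within [367.4, 399.4].

0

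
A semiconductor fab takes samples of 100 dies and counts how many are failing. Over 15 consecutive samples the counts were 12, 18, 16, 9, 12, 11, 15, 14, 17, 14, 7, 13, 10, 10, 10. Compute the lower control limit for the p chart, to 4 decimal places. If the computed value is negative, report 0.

0.0260

p̄ = Σdᵢ / (k·n) = 188 / (15 × 100) = 0.12533
LCL = p̄ − 3·√(p̄(1−p̄)/n) = 0.12533 − 3 × 0.03311 = 0.02600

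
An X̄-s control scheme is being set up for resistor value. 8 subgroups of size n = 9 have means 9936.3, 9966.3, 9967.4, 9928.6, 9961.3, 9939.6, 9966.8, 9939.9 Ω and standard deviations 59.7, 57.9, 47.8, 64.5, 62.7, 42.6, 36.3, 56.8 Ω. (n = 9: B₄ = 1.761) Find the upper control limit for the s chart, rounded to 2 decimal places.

s̄ = (59.7 + 57.9 + 47.8 + 64.5 + 62.7 + 42.6 + 36.3 + 56.8) / 8 = 53.5375
UCL_s = B₄·s̄ = 1.761 × 53.5375 = 94.2795

94.28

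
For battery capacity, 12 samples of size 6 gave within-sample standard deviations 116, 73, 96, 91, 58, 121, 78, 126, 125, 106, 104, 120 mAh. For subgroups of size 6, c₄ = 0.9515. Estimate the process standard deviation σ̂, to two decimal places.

s̄ = (116 + 73 + 96 + 91 + 58 + 121 + 78 + 126 + 125 + 106 + 104 + 120) / 12 = 101.1667
σ̂ = s̄ / c₄ = 101.1667 / 0.9515 = 106.3233

106.32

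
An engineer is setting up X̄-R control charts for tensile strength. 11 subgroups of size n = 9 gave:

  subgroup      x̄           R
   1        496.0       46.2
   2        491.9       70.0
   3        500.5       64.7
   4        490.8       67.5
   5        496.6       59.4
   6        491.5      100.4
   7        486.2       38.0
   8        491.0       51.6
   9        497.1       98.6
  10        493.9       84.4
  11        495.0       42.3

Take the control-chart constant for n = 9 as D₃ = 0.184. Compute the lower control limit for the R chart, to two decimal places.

12.10

R̄ = (46.2 + 70.0 + 64.7 + 67.5 + 59.4 + 100.4 + 38.0 + 51.6 + 98.6 + 84.4 + 42.3) / 11 = 723.1000 / 11 = 65.7364
LCL_R = D₃·R̄ = 0.184 × 65.7364 = 12.0955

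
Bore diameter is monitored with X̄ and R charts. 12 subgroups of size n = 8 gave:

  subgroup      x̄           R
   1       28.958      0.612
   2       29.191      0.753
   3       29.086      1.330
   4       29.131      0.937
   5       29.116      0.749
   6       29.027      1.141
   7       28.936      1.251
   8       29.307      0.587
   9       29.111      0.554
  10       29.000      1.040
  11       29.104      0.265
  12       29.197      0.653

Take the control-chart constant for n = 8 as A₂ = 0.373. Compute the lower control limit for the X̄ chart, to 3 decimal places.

X̄̄ = (28.958 + 29.191 + 29.086 + 29.131 + 29.116 + 29.027 + 28.936 + 29.307 + 29.111 + 29.000 + 29.104 + 29.197) / 12 = 349.1640 / 12 = 29.0970
R̄ = (0.612 + 0.753 + 1.330 + 0.937 + 0.749 + 1.141 + 1.251 + 0.587 + 0.554 + 1.040 + 0.265 + 0.653) / 12 = 9.8720 / 12 = 0.8227
LCL = X̄̄ − A₂·R̄ = 29.0970 − 0.373 × 0.8227 = 28.7901

28.790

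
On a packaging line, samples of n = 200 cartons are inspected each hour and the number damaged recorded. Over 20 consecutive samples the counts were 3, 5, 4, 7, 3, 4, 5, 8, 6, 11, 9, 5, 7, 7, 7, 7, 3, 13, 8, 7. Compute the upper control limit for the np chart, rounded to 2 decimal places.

13.95

p̄ = Σdᵢ / (k·n) = 129 / (20 × 200) = 0.03225
UCL = np̄ + 3·√(np̄(1−p̄)) = 6.4500 + 3 × √(6.4500×0.96775) = 6.4500 + 3 × 2.4984 = 13.9452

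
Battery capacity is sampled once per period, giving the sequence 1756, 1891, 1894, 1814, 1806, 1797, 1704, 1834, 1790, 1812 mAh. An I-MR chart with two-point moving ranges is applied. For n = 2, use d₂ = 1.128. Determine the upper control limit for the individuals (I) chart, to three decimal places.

X̄ = (1756 + 1891 + 1894 + 1814 + 1806 + 1797 + 1704 + 1834 + 1790 + 1812) / 10 = 1809.8000
Moving ranges: 135, 3, 80, 8, 9, 93, 130, 44, 22; M̄R̄ = 524.0000 / 9 = 58.2222
UCL = X̄ + 3·M̄R̄/d₂ = 1809.8000 + 3 × 58.2222 / 1.128 = 1964.6463

1964.646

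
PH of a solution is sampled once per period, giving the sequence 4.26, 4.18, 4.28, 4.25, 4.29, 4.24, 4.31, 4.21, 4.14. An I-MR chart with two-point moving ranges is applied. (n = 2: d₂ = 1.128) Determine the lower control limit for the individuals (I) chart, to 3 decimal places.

4.060

X̄ = (4.26 + 4.18 + 4.28 + 4.25 + 4.29 + 4.24 + 4.31 + 4.21 + 4.14) / 9 = 4.2400
Moving ranges: 0.08, 0.10, 0.03, 0.04, 0.05, 0.07, 0.10, 0.07; M̄R̄ = 0.5400 / 8 = 0.0675
LCL = X̄ − 3·M̄R̄/d₂ = 4.2400 − 3 × 0.0675 / 1.128 = 4.0605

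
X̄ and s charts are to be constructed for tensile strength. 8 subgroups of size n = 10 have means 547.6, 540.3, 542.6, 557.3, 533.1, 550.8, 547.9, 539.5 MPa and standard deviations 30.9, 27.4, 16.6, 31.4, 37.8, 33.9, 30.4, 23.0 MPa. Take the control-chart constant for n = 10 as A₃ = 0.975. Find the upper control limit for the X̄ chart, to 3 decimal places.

X̄̄ = (547.6 + 540.3 + 542.6 + 557.3 + 533.1 + 550.8 + 547.9 + 539.5) / 8 = 544.8875
s̄ = (30.9 + 27.4 + 16.6 + 31.4 + 37.8 + 33.9 + 30.4 + 23.0) / 8 = 28.9250
UCL = X̄̄ + A₃·s̄ = 544.8875 + 0.975 × 28.9250 = 573.0894

573.089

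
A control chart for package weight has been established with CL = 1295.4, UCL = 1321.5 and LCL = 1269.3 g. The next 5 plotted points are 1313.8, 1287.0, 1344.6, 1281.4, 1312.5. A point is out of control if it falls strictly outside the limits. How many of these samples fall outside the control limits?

Compare each point to [1269.3, 1321.5]: sample 3 = 1344.6 > UCL.

1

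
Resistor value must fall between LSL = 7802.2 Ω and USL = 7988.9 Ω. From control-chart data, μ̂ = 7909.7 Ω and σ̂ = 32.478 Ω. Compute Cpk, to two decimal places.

0.81

Cpu = (USL − μ̂) / (3σ̂) = (7988.9 − 7909.7) / (3 × 32.478) = 0.8129; Cpl = (μ̂ − LSL) / (3σ̂) = (7909.7 − 7802.2) / (3 × 32.478) = 1.1033; Cpk = min(Cpu, Cpl) = 0.8129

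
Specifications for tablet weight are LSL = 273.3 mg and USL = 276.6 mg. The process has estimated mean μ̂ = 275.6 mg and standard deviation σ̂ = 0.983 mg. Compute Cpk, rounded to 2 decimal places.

0.34

Cpu = (USL − μ̂) / (3σ̂) = (276.6 − 275.6) / (3 × 0.983) = 0.3391; Cpl = (μ̂ − LSL) / (3σ̂) = (275.6 − 273.3) / (3 × 0.983) = 0.7799; Cpk = min(Cpu, Cpl) = 0.3391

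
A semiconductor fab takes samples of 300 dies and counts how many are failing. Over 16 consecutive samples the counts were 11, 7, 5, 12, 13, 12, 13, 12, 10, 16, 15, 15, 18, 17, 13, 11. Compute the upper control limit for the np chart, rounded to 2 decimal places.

p̄ = Σdᵢ / (k·n) = 200 / (16 × 300) = 0.04167
UCL = np̄ + 3·√(np̄(1−p̄)) = 12.5000 + 3 × √(12.5000×0.95833) = 12.5000 + 3 × 3.4611 = 22.8833

22.88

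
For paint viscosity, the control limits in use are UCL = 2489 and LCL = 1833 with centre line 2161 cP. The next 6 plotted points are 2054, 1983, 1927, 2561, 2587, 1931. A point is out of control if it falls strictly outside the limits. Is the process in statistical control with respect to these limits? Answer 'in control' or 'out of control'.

out of control

Compare each point to [1833, 2489]: sample 4 = 2561 > UCL; sample 5 = 2587 > UCL.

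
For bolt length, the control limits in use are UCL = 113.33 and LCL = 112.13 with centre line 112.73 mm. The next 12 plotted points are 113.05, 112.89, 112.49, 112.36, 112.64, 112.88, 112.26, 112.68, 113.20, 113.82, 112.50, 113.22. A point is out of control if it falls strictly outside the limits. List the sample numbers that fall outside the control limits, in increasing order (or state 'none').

10

Compare each point to [112.13, 113.33]: sample 10 = 113.82 > UCL.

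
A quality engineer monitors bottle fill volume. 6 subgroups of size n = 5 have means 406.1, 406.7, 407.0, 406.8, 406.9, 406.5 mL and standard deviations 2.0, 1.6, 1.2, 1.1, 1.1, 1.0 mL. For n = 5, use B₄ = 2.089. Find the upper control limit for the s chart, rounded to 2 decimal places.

2.79

s̄ = (2.0 + 1.6 + 1.2 + 1.1 + 1.1 + 1.0) / 6 = 1.3333
UCL_s = B₄·s̄ = 2.089 × 1.3333 = 2.7853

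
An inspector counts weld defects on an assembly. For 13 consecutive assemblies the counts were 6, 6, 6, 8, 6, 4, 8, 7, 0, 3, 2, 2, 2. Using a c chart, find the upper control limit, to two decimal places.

c̄ = (6 + 6 + 6 + 8 + 6 + 4 + 8 + 7 + 0 + 3 + 2 + 2 + 2) / 13 = 60 / 13 = 4.6154
UCL = c̄ + 3√c̄ = 4.6154 + 3 × √4.6154 = 4.6154 + 3 × 2.1483 = 11.0604

11.06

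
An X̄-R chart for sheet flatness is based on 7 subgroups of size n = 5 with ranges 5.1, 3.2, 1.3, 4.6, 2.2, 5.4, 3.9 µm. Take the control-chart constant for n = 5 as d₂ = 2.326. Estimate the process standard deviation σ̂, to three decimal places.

R̄ = (5.1 + 3.2 + 1.3 + 4.6 + 2.2 + 5.4 + 3.9) / 7 = 3.6714
σ̂ = R̄ / d₂ = 3.6714 / 2.326 = 1.5784

1.578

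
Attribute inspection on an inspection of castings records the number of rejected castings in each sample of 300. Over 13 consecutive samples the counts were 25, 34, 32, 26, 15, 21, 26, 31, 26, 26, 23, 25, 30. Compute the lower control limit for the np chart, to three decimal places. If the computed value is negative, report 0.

p̄ = Σdᵢ / (k·n) = 340 / (13 × 300) = 0.08718
LCL = np̄ − 3·√(np̄(1−p̄)) = 26.1538 − 3 × 4.8861 = 11.4956

11.496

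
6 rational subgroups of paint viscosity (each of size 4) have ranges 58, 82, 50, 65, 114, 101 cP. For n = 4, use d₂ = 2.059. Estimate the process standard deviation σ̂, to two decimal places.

38.04

R̄ = (58 + 82 + 50 + 65 + 114 + 101) / 6 = 78.3333
σ̂ = R̄ / d₂ = 78.3333 / 2.059 = 38.0444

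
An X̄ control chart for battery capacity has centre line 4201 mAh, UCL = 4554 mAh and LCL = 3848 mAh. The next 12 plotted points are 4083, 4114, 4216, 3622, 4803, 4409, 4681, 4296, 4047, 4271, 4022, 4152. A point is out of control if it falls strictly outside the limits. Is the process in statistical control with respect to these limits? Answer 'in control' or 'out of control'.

out of control

Compare each point to [3848, 4554]: sample 4 = 3622 < LCL; sample 5 = 4803 > UCL; sample 7 = 4681 > UCL.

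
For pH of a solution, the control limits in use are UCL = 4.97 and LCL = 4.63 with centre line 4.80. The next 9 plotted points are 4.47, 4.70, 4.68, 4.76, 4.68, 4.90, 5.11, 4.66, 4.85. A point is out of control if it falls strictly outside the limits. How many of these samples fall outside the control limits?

2

Compare each point to [4.63, 4.97]: sample 1 = 4.47 < LCL; sample 7 = 5.11 > UCL.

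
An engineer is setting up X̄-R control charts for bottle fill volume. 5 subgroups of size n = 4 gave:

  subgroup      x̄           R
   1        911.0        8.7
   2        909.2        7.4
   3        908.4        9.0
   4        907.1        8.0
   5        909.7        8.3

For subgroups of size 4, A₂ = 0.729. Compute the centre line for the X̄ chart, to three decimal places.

909.080

X̄̄ = (911.0 + 909.2 + 908.4 + 907.1 + 909.7) / 5 = 4545.4000 / 5 = 909.0800
CL = X̄̄ = 909.0800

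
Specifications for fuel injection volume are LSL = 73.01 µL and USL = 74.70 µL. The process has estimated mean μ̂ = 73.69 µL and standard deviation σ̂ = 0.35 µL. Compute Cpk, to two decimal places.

0.65

Cpu = (USL − μ̂) / (3σ̂) = (74.70 − 73.69) / (3 × 0.35) = 0.9619; Cpl = (μ̂ − LSL) / (3σ̂) = (73.69 − 73.01) / (3 × 0.35) = 0.6476; Cpk = min(Cpu, Cpl) = 0.6476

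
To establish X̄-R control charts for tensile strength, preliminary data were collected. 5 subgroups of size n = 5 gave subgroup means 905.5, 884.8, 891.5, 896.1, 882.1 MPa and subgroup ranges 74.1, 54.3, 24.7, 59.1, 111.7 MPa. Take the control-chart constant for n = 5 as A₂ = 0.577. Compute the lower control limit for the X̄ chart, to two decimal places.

X̄̄ = (905.5 + 884.8 + 891.5 + 896.1 + 882.1) / 5 = 4460.0000 / 5 = 892.0000
R̄ = (74.1 + 54.3 + 24.7 + 59.1 + 111.7) / 5 = 323.9000 / 5 = 64.7800
LCL = X̄̄ − A₂·R̄ = 892.0000 − 0.577 × 64.7800 = 854.6219

854.62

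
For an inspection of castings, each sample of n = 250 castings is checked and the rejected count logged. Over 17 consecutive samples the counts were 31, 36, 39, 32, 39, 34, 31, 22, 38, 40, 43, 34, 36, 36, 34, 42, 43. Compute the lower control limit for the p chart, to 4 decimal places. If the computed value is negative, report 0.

p̄ = Σdᵢ / (k·n) = 610 / (17 × 250) = 0.14353
LCL = p̄ − 3·√(p̄(1−p̄)/n) = 0.14353 − 3 × 0.02217 = 0.07701

0.0770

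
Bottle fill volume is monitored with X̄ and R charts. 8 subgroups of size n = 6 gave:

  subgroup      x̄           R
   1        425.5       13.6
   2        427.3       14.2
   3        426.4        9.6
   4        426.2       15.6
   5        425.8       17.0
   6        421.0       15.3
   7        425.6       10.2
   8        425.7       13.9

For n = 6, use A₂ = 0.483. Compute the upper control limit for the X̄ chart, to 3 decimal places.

432.043

X̄̄ = (425.5 + 427.3 + 426.4 + 426.2 + 425.8 + 421.0 + 425.6 + 425.7) / 8 = 3403.5000 / 8 = 425.4375
R̄ = (13.6 + 14.2 + 9.6 + 15.6 + 17.0 + 15.3 + 10.2 + 13.9) / 8 = 109.4000 / 8 = 13.6750
UCL = X̄̄ + A₂·R̄ = 425.4375 + 0.483 × 13.6750 = 432.0425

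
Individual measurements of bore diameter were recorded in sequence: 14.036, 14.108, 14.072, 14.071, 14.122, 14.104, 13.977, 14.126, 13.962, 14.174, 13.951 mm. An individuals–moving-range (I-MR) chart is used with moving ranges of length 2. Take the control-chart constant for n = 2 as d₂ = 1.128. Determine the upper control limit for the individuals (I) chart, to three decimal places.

X̄ = (14.036 + 14.108 + 14.072 + 14.071 + 14.122 + 14.104 + 13.977 + 14.126 + 13.962 + 14.174 + 13.951) / 11 = 14.0639
Moving ranges: 0.072, 0.036, 0.001, 0.051, 0.018, 0.127, 0.149, 0.164, 0.212, 0.223; M̄R̄ = 1.0530 / 10 = 0.1053
UCL = X̄ + 3·M̄R̄/d₂ = 14.0639 + 3 × 0.1053 / 1.128 = 14.3440

14.344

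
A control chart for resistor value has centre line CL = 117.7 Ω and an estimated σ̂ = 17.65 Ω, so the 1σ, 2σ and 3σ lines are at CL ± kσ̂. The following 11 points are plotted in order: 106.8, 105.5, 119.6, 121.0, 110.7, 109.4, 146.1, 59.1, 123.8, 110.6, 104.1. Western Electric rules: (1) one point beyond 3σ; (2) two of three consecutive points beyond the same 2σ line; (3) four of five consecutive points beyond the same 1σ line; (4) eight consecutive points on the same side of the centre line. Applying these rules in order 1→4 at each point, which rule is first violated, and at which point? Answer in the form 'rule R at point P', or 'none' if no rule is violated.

Zone of each point (C = within 1σ̂, B = 1σ̂–2σ̂, A = 2σ̂–3σ̂, * = beyond 3σ̂; sign = side of CL): 1:-C, 2:-C, 3:+C, 4:+C, 5:-C, 6:-C, 7:+B, 8:-*, 9:+C, 10:-C, 11:-C
Rule 1 (one point beyond the 3σ limits) is satisfied at point 8.

rule 1 at point 8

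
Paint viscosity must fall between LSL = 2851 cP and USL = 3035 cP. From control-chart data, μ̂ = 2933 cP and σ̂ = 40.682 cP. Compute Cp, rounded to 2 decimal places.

0.75

Cp = (USL − LSL) / (6σ̂) = (3035 − 2851) / (6 × 40.682) = 184.0000 / 244.0920 = 0.7538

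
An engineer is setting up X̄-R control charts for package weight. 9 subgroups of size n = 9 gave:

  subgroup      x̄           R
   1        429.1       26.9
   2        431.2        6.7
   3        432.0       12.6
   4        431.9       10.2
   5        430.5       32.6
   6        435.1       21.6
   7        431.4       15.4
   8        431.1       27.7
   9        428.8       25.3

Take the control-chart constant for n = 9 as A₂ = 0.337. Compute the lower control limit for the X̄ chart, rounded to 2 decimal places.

X̄̄ = (429.1 + 431.2 + 432.0 + 431.9 + 430.5 + 435.1 + 431.4 + 431.1 + 428.8) / 9 = 3881.1000 / 9 = 431.2333
R̄ = (26.9 + 6.7 + 12.6 + 10.2 + 32.6 + 21.6 + 15.4 + 27.7 + 25.3) / 9 = 179.0000 / 9 = 19.8889
LCL = X̄̄ − A₂·R̄ = 431.2333 − 0.337 × 19.8889 = 424.5308

424.53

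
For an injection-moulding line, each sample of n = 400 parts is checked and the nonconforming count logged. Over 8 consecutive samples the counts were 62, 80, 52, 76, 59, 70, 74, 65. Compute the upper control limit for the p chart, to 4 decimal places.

p̄ = Σdᵢ / (k·n) = 538 / (8 × 400) = 0.16812
UCL = p̄ + 3·√(p̄(1−p̄)/n) = 0.16812 + 3 × √(0.16812×0.83188/400) = 0.16812 + 3 × 0.01870 = 0.22422

0.2242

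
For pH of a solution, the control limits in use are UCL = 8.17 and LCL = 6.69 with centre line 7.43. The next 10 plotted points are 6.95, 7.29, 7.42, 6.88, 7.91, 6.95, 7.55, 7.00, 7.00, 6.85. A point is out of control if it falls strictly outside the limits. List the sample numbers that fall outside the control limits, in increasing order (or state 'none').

All 10 points lie within [6.69, 8.17].

none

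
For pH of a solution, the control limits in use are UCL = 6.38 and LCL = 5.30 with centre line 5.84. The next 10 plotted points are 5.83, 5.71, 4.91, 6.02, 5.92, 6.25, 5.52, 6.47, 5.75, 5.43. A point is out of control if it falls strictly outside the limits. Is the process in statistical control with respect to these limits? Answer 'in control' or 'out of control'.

out of control

Compare each point to [5.30, 6.38]: sample 3 = 4.91 < LCL; sample 8 = 6.47 > UCL.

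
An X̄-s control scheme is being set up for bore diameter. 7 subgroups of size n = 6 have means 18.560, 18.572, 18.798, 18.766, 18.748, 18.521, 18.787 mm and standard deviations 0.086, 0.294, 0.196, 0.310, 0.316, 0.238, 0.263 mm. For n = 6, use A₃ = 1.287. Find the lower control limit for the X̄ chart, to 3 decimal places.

X̄̄ = (18.560 + 18.572 + 18.798 + 18.766 + 18.748 + 18.521 + 18.787) / 7 = 18.6789
s̄ = (0.086 + 0.294 + 0.196 + 0.310 + 0.316 + 0.238 + 0.263) / 7 = 0.2433
LCL = X̄̄ − A₃·s̄ = 18.6789 − 1.287 × 0.2433 = 18.3657

18.366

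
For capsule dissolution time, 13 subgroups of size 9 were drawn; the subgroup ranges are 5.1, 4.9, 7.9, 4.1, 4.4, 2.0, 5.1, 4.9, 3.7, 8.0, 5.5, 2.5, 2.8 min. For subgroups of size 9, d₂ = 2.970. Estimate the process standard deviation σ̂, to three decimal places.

R̄ = (5.1 + 4.9 + 7.9 + 4.1 + 4.4 + 2.0 + 5.1 + 4.9 + 3.7 + 8.0 + 5.5 + 2.5 + 2.8) / 13 = 4.6846
σ̂ = R̄ / d₂ = 4.6846 / 2.970 = 1.5773

1.577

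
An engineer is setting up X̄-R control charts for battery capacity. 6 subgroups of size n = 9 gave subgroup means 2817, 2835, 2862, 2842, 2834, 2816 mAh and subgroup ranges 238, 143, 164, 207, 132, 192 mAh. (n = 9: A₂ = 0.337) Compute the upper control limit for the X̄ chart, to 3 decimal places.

2894.769

X̄̄ = (2817 + 2835 + 2862 + 2842 + 2834 + 2816) / 6 = 17006.0000 / 6 = 2834.3333
R̄ = (238 + 143 + 164 + 207 + 132 + 192) / 6 = 1076.0000 / 6 = 179.3333
UCL = X̄̄ + A₂·R̄ = 2834.3333 + 0.337 × 179.3333 = 2894.7687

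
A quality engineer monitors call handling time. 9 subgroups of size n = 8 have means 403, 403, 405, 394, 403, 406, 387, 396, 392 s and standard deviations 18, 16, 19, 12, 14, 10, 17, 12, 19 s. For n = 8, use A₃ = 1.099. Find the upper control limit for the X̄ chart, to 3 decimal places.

X̄̄ = (403 + 403 + 405 + 394 + 403 + 406 + 387 + 396 + 392) / 9 = 398.7778
s̄ = (18 + 16 + 19 + 12 + 14 + 10 + 17 + 12 + 19) / 9 = 15.2222
UCL = X̄̄ + A₃·s̄ = 398.7778 + 1.099 × 15.2222 = 415.5070

415.507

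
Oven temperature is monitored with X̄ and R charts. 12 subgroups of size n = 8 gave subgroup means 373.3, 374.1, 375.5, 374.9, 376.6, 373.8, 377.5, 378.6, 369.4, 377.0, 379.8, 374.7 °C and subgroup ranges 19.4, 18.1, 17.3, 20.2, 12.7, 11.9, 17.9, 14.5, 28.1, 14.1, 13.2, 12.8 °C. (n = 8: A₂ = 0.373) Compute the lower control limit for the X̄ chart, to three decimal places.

369.210

X̄̄ = (373.3 + 374.1 + 375.5 + 374.9 + 376.6 + 373.8 + 377.5 + 378.6 + 369.4 + 377.0 + 379.8 + 374.7) / 12 = 4505.2000 / 12 = 375.4333
R̄ = (19.4 + 18.1 + 17.3 + 20.2 + 12.7 + 11.9 + 17.9 + 14.5 + 28.1 + 14.1 + 13.2 + 12.8) / 12 = 200.2000 / 12 = 16.6833
LCL = X̄̄ − A₂·R̄ = 375.4333 − 0.373 × 16.6833 = 369.2104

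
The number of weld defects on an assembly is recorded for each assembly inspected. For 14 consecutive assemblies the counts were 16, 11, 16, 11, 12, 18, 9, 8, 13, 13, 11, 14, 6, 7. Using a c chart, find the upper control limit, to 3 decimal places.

c̄ = (16 + 11 + 16 + 11 + 12 + 18 + 9 + 8 + 13 + 13 + 11 + 14 + 6 + 7) / 14 = 165 / 14 = 11.7857
UCL = c̄ + 3√c̄ = 11.7857 + 3 × √11.7857 = 11.7857 + 3 × 3.4330 = 22.0848

22.085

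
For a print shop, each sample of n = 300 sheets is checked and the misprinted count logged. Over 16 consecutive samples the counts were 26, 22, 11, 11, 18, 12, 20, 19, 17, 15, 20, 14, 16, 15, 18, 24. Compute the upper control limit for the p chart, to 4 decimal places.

p̄ = Σdᵢ / (k·n) = 278 / (16 × 300) = 0.05792
UCL = p̄ + 3·√(p̄(1−p̄)/n) = 0.05792 + 3 × √(0.05792×0.94208/300) = 0.05792 + 3 × 0.01349 = 0.09837

0.0984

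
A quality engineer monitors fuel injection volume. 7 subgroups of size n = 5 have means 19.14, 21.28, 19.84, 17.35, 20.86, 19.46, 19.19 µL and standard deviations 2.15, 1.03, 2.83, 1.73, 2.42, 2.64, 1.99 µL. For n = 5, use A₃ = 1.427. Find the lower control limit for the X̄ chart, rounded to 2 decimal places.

16.57

X̄̄ = (19.14 + 21.28 + 19.84 + 17.35 + 20.86 + 19.46 + 19.19) / 7 = 19.5886
s̄ = (2.15 + 1.03 + 2.83 + 1.73 + 2.42 + 2.64 + 1.99) / 7 = 2.1129
LCL = X̄̄ − A₃·s̄ = 19.5886 − 1.427 × 2.1129 = 16.5735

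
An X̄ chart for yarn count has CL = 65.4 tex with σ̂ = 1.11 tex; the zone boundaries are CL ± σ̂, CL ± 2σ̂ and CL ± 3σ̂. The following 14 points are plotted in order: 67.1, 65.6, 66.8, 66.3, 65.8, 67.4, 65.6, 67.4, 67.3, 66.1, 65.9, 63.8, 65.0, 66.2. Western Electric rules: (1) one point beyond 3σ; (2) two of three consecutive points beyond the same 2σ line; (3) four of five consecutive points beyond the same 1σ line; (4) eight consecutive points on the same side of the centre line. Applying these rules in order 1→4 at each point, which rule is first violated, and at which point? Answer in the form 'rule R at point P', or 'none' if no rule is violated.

Zone of each point (C = within 1σ̂, B = 1σ̂–2σ̂, A = 2σ̂–3σ̂, * = beyond 3σ̂; sign = side of CL): 1:+B, 2:+C, 3:+B, 4:+C, 5:+C, 6:+B, 7:+C, 8:+B, 9:+B, 10:+C, 11:+C, 12:-B, 13:-C, 14:+C
Rule 4 (eight consecutive points on the same side of the centre line) is satisfied at point 8.

rule 4 at point 8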